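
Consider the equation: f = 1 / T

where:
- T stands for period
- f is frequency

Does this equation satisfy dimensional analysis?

Yes

T (period) has dimensions [T].
f (frequency) has dimensions [T^-1].

Left side: [T^-1]
Right side: [T^-1]

Both sides have the same dimensions, so the equation is dimensionally consistent.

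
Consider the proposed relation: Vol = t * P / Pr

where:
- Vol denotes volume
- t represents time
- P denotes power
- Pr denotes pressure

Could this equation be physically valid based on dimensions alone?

Yes

Vol (volume) has dimensions [L^3].
t (time) has dimensions [T].
P (power) has dimensions [L^2 M T^-3].
Pr (pressure) has dimensions [L^-1 M T^-2].

Left side: [L^3]
Right side: [L^3]

Both sides have the same dimensions, so the equation is dimensionally consistent.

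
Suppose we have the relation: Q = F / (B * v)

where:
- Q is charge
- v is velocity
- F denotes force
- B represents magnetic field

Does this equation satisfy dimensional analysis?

Yes

Q (charge) has dimensions [I T].
v (velocity) has dimensions [L T^-1].
F (force) has dimensions [L M T^-2].
B (magnetic field) has dimensions [I^-1 M T^-2].

Left side: [I T]
Right side: [I T]

Both sides have the same dimensions, so the equation is dimensionally consistent.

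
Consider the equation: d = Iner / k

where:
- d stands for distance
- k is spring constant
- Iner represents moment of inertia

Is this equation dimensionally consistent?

No

d (distance) has dimensions [L].
k (spring constant) has dimensions [M T^-2].
Iner (moment of inertia) has dimensions [L^2 M].

Left side: [L]
Right side: [L^2 T^2]

The two sides have different dimensions, so the equation is NOT dimensionally consistent.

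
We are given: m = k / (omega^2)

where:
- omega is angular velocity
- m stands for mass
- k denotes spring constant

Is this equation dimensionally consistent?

Yes

omega (angular velocity) has dimensions [T^-1].
m (mass) has dimensions [M].
k (spring constant) has dimensions [M T^-2].

Left side: [M]
Right side: [M]

Both sides have the same dimensions, so the equation is dimensionally consistent.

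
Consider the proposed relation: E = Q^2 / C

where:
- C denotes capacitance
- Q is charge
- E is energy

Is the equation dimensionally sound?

Yes

C (capacitance) has dimensions [I^2 L^-2 M^-1 T^4].
Q (charge) has dimensions [I T].
E (energy) has dimensions [L^2 M T^-2].

Left side: [L^2 M T^-2]
Right side: [L^2 M T^-2]

Both sides have the same dimensions, so the equation is dimensionally consistent.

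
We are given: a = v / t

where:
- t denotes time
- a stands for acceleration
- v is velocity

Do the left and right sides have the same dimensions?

Yes

t (time) has dimensions [T].
a (acceleration) has dimensions [L T^-2].
v (velocity) has dimensions [L T^-1].

Left side: [L T^-2]
Right side: [L T^-2]

Both sides have the same dimensions, so the equation is dimensionally consistent.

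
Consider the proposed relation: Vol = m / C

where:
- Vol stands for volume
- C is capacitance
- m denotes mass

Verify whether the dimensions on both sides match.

No

Vol (volume) has dimensions [L^3].
C (capacitance) has dimensions [I^2 L^-2 M^-1 T^4].
m (mass) has dimensions [M].

Left side: [L^3]
Right side: [I^-2 L^2 M^2 T^-4]

The two sides have different dimensions, so the equation is NOT dimensionally consistent.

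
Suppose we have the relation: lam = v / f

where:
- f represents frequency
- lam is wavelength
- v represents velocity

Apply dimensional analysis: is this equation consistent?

Yes

f (frequency) has dimensions [T^-1].
lam (wavelength) has dimensions [L].
v (velocity) has dimensions [L T^-1].

Left side: [L]
Right side: [L]

Both sides have the same dimensions, so the equation is dimensionally consistent.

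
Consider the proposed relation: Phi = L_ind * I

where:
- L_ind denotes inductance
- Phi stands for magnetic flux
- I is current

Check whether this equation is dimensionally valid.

Yes

L_ind (inductance) has dimensions [I^-2 L^2 M T^-2].
Phi (magnetic flux) has dimensions [I^-1 L^2 M T^-2].
I (current) has dimensions [I].

Left side: [I^-1 L^2 M T^-2]
Right side: [I^-1 L^2 M T^-2]

Both sides have the same dimensions, so the equation is dimensionally consistent.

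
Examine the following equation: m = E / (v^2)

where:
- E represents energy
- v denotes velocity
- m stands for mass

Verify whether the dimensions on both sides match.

Yes

E (energy) has dimensions [L^2 M T^-2].
v (velocity) has dimensions [L T^-1].
m (mass) has dimensions [M].

Left side: [M]
Right side: [M]

Both sides have the same dimensions, so the equation is dimensionally consistent.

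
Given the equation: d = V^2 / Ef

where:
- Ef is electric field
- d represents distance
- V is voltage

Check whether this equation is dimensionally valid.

No

Ef (electric field) has dimensions [I^-1 L M T^-3].
d (distance) has dimensions [L].
V (voltage) has dimensions [I^-1 L^2 M T^-3].

Left side: [L]
Right side: [I^-1 L^3 M T^-3]

The two sides have different dimensions, so the equation is NOT dimensionally consistent.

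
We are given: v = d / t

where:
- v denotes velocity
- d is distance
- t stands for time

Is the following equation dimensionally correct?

Yes

v (velocity) has dimensions [L T^-1].
d (distance) has dimensions [L].
t (time) has dimensions [T].

Left side: [L T^-1]
Right side: [L T^-1]

Both sides have the same dimensions, so the equation is dimensionally consistent.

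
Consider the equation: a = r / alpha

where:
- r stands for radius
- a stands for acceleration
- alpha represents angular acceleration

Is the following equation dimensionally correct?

No

r (radius) has dimensions [L].
a (acceleration) has dimensions [L T^-2].
alpha (angular acceleration) has dimensions [T^-2].

Left side: [L T^-2]
Right side: [L T^2]

The two sides have different dimensions, so the equation is NOT dimensionally consistent.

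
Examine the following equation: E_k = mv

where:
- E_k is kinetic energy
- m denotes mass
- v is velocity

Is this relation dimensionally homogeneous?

No

E_k (kinetic energy) has dimensions [L^2 M T^-2].
m (mass) has dimensions [M].
v (velocity) has dimensions [L T^-1].

Left side: [L^2 M T^-2]
Right side: [L M T^-1]

The two sides have different dimensions, so the equation is NOT dimensionally consistent.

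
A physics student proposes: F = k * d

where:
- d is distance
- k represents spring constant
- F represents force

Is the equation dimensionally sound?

Yes

d (distance) has dimensions [L].
k (spring constant) has dimensions [M T^-2].
F (force) has dimensions [L M T^-2].

Left side: [L M T^-2]
Right side: [L M T^-2]

Both sides have the same dimensions, so the equation is dimensionally consistent.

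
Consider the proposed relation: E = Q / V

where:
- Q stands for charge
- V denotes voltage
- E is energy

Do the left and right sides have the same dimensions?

No

Q (charge) has dimensions [I T].
V (voltage) has dimensions [I^-1 L^2 M T^-3].
E (energy) has dimensions [L^2 M T^-2].

Left side: [L^2 M T^-2]
Right side: [I^2 L^-2 M^-1 T^4]

The two sides have different dimensions, so the equation is NOT dimensionally consistent.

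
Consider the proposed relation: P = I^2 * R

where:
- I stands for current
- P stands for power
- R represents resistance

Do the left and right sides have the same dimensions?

Yes

I (current) has dimensions [I].
P (power) has dimensions [L^2 M T^-3].
R (resistance) has dimensions [I^-2 L^2 M T^-3].

Left side: [L^2 M T^-3]
Right side: [L^2 M T^-3]

Both sides have the same dimensions, so the equation is dimensionally consistent.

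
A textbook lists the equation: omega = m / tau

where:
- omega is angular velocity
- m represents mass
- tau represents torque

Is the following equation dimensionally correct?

No

omega (angular velocity) has dimensions [T^-1].
m (mass) has dimensions [M].
tau (torque) has dimensions [L^2 M T^-2].

Left side: [T^-1]
Right side: [L^-2 T^2]

The two sides have different dimensions, so the equation is NOT dimensionally consistent.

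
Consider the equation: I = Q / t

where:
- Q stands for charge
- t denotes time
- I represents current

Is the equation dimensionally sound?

Yes

Q (charge) has dimensions [I T].
t (time) has dimensions [T].
I (current) has dimensions [I].

Left side: [I]
Right side: [I]

Both sides have the same dimensions, so the equation is dimensionally consistent.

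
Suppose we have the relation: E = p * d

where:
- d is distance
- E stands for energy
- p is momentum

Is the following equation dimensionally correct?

No

d (distance) has dimensions [L].
E (energy) has dimensions [L^2 M T^-2].
p (momentum) has dimensions [L M T^-1].

Left side: [L^2 M T^-2]
Right side: [L^2 M T^-1]

The two sides have different dimensions, so the equation is NOT dimensionally consistent.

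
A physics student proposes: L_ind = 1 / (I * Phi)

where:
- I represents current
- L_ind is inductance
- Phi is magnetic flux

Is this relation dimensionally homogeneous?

No

I (current) has dimensions [I].
L_ind (inductance) has dimensions [I^-2 L^2 M T^-2].
Phi (magnetic flux) has dimensions [I^-1 L^2 M T^-2].

Left side: [I^-2 L^2 M T^-2]
Right side: [L^-2 M^-1 T^2]

The two sides have different dimensions, so the equation is NOT dimensionally consistent.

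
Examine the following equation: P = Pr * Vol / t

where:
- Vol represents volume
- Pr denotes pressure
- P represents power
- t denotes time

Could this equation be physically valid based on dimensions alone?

Yes

Vol (volume) has dimensions [L^3].
Pr (pressure) has dimensions [L^-1 M T^-2].
P (power) has dimensions [L^2 M T^-3].
t (time) has dimensions [T].

Left side: [L^2 M T^-3]
Right side: [L^2 M T^-3]

Both sides have the same dimensions, so the equation is dimensionally consistent.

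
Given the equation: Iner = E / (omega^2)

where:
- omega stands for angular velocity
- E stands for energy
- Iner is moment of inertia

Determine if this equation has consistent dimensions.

Yes

omega (angular velocity) has dimensions [T^-1].
E (energy) has dimensions [L^2 M T^-2].
Iner (moment of inertia) has dimensions [L^2 M].

Left side: [L^2 M]
Right side: [L^2 M]

Both sides have the same dimensions, so the equation is dimensionally consistent.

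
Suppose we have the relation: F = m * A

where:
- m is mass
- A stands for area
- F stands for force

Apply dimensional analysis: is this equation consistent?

No

m (mass) has dimensions [M].
A (area) has dimensions [L^2].
F (force) has dimensions [L M T^-2].

Left side: [L M T^-2]
Right side: [L^2 M]

The two sides have different dimensions, so the equation is NOT dimensionally consistent.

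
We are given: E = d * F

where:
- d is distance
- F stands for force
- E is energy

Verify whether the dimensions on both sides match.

Yes

d (distance) has dimensions [L].
F (force) has dimensions [L M T^-2].
E (energy) has dimensions [L^2 M T^-2].

Left side: [L^2 M T^-2]
Right side: [L^2 M T^-2]

Both sides have the same dimensions, so the equation is dimensionally consistent.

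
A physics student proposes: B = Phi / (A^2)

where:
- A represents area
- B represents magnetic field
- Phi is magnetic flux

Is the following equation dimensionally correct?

No

A (area) has dimensions [L^2].
B (magnetic field) has dimensions [I^-1 M T^-2].
Phi (magnetic flux) has dimensions [I^-1 L^2 M T^-2].

Left side: [I^-1 M T^-2]
Right side: [I^-1 L^-2 M T^-2]

The two sides have different dimensions, so the equation is NOT dimensionally consistent.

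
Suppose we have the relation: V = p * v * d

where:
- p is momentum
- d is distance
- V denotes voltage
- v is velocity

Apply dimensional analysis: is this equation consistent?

No

p (momentum) has dimensions [L M T^-1].
d (distance) has dimensions [L].
V (voltage) has dimensions [I^-1 L^2 M T^-3].
v (velocity) has dimensions [L T^-1].

Left side: [I^-1 L^2 M T^-3]
Right side: [L^3 M T^-2]

The two sides have different dimensions, so the equation is NOT dimensionally consistent.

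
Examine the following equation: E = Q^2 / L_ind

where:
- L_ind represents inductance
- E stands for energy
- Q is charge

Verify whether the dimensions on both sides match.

No

L_ind (inductance) has dimensions [I^-2 L^2 M T^-2].
E (energy) has dimensions [L^2 M T^-2].
Q (charge) has dimensions [I T].

Left side: [L^2 M T^-2]
Right side: [I^4 L^-2 M^-1 T^4]

The two sides have different dimensions, so the equation is NOT dimensionally consistent.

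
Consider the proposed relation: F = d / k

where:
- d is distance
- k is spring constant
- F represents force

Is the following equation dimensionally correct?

No

d (distance) has dimensions [L].
k (spring constant) has dimensions [M T^-2].
F (force) has dimensions [L M T^-2].

Left side: [L M T^-2]
Right side: [L M^-1 T^2]

The two sides have different dimensions, so the equation is NOT dimensionally consistent.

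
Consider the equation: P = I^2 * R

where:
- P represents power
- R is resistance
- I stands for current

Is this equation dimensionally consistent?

Yes

P (power) has dimensions [L^2 M T^-3].
R (resistance) has dimensions [I^-2 L^2 M T^-3].
I (current) has dimensions [I].

Left side: [L^2 M T^-3]
Right side: [L^2 M T^-3]

Both sides have the same dimensions, so the equation is dimensionally consistent.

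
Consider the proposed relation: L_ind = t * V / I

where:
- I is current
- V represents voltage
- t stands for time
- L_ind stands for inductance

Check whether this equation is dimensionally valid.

Yes

I (current) has dimensions [I].
V (voltage) has dimensions [I^-1 L^2 M T^-3].
t (time) has dimensions [T].
L_ind (inductance) has dimensions [I^-2 L^2 M T^-2].

Left side: [I^-2 L^2 M T^-2]
Right side: [I^-2 L^2 M T^-2]

Both sides have the same dimensions, so the equation is dimensionally consistent.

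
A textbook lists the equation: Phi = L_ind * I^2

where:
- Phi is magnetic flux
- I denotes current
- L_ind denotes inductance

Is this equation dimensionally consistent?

No

Phi (magnetic flux) has dimensions [I^-1 L^2 M T^-2].
I (current) has dimensions [I].
L_ind (inductance) has dimensions [I^-2 L^2 M T^-2].

Left side: [I^-1 L^2 M T^-2]
Right side: [L^2 M T^-2]

The two sides have different dimensions, so the equation is NOT dimensionally consistent.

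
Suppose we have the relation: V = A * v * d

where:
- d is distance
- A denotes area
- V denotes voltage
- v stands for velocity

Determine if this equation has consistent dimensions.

No

d (distance) has dimensions [L].
A (area) has dimensions [L^2].
V (voltage) has dimensions [I^-1 L^2 M T^-3].
v (velocity) has dimensions [L T^-1].

Left side: [I^-1 L^2 M T^-3]
Right side: [L^4 T^-1]

The two sides have different dimensions, so the equation is NOT dimensionally consistent.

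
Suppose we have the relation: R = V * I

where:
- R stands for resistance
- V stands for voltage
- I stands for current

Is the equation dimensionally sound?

No

R (resistance) has dimensions [I^-2 L^2 M T^-3].
V (voltage) has dimensions [I^-1 L^2 M T^-3].
I (current) has dimensions [I].

Left side: [I^-2 L^2 M T^-3]
Right side: [L^2 M T^-3]

The two sides have different dimensions, so the equation is NOT dimensionally consistent.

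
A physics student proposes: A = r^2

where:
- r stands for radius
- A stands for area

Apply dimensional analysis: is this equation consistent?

Yes

r (radius) has dimensions [L].
A (area) has dimensions [L^2].

Left side: [L^2]
Right side: [L^2]

Both sides have the same dimensions, so the equation is dimensionally consistent.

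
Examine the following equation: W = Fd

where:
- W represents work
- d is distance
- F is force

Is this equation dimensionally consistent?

Yes

W (work) has dimensions [L^2 M T^-2].
d (distance) has dimensions [L].
F (force) has dimensions [L M T^-2].

Left side: [L^2 M T^-2]
Right side: [L^2 M T^-2]

Both sides have the same dimensions, so the equation is dimensionally consistent.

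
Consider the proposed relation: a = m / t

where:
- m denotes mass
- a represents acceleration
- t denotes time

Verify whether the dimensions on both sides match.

No

m (mass) has dimensions [M].
a (acceleration) has dimensions [L T^-2].
t (time) has dimensions [T].

Left side: [L T^-2]
Right side: [M T^-1]

The two sides have different dimensions, so the equation is NOT dimensionally consistent.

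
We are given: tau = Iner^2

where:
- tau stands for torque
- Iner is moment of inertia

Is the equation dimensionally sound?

No

tau (torque) has dimensions [L^2 M T^-2].
Iner (moment of inertia) has dimensions [L^2 M].

Left side: [L^2 M T^-2]
Right side: [L^4 M^2]

The two sides have different dimensions, so the equation is NOT dimensionally consistent.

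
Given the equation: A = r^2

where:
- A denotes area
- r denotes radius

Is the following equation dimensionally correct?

Yes

A (area) has dimensions [L^2].
r (radius) has dimensions [L].

Left side: [L^2]
Right side: [L^2]

Both sides have the same dimensions, so the equation is dimensionally consistent.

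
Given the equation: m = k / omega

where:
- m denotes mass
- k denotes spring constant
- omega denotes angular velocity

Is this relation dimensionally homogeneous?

No

m (mass) has dimensions [M].
k (spring constant) has dimensions [M T^-2].
omega (angular velocity) has dimensions [T^-1].

Left side: [M]
Right side: [M T^-1]

The two sides have different dimensions, so the equation is NOT dimensionally consistent.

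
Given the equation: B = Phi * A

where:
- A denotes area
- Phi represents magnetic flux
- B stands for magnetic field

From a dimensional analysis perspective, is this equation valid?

No

A (area) has dimensions [L^2].
Phi (magnetic flux) has dimensions [I^-1 L^2 M T^-2].
B (magnetic field) has dimensions [I^-1 M T^-2].

Left side: [I^-1 M T^-2]
Right side: [I^-1 L^4 M T^-2]

The two sides have different dimensions, so the equation is NOT dimensionally consistent.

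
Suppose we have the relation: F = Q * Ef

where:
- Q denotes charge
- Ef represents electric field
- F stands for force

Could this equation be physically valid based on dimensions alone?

Yes

Q (charge) has dimensions [I T].
Ef (electric field) has dimensions [I^-1 L M T^-3].
F (force) has dimensions [L M T^-2].

Left side: [L M T^-2]
Right side: [L M T^-2]

Both sides have the same dimensions, so the equation is dimensionally consistent.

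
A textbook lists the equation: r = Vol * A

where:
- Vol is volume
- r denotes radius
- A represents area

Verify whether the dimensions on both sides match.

No

Vol (volume) has dimensions [L^3].
r (radius) has dimensions [L].
A (area) has dimensions [L^2].

Left side: [L]
Right side: [L^5]

The two sides have different dimensions, so the equation is NOT dimensionally consistent.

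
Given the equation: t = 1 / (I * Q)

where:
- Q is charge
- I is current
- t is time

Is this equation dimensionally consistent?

No

Q (charge) has dimensions [I T].
I (current) has dimensions [I].
t (time) has dimensions [T].

Left side: [T]
Right side: [I^-2 T^-1]

The two sides have different dimensions, so the equation is NOT dimensionally consistent.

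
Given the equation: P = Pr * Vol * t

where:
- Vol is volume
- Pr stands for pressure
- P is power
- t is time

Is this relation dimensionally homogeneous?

No

Vol (volume) has dimensions [L^3].
Pr (pressure) has dimensions [L^-1 M T^-2].
P (power) has dimensions [L^2 M T^-3].
t (time) has dimensions [T].

Left side: [L^2 M T^-3]
Right side: [L^2 M T^-1]

The two sides have different dimensions, so the equation is NOT dimensionally consistent.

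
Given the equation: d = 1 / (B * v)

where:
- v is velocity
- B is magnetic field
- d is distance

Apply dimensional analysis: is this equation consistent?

No

v (velocity) has dimensions [L T^-1].
B (magnetic field) has dimensions [I^-1 M T^-2].
d (distance) has dimensions [L].

Left side: [L]
Right side: [I L^-1 M^-1 T^3]

The two sides have different dimensions, so the equation is NOT dimensionally consistent.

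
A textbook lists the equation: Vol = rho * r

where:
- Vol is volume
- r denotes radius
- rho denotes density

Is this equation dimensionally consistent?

No

Vol (volume) has dimensions [L^3].
r (radius) has dimensions [L].
rho (density) has dimensions [L^-3 M].

Left side: [L^3]
Right side: [L^-2 M]

The two sides have different dimensions, so the equation is NOT dimensionally consistent.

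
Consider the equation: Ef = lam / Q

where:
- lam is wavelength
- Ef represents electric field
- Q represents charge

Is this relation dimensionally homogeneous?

No

lam (wavelength) has dimensions [L].
Ef (electric field) has dimensions [I^-1 L M T^-3].
Q (charge) has dimensions [I T].

Left side: [I^-1 L M T^-3]
Right side: [I^-1 L T^-1]

The two sides have different dimensions, so the equation is NOT dimensionally consistent.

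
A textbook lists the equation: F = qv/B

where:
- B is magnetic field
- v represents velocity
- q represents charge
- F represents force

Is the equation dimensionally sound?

No

B (magnetic field) has dimensions [I^-1 M T^-2].
v (velocity) has dimensions [L T^-1].
q (charge) has dimensions [I T].
F (force) has dimensions [L M T^-2].

Left side: [L M T^-2]
Right side: [I^2 L M^-1 T^2]

The two sides have different dimensions, so the equation is NOT dimensionally consistent.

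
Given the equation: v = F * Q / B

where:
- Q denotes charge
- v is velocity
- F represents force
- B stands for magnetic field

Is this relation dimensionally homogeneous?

No

Q (charge) has dimensions [I T].
v (velocity) has dimensions [L T^-1].
F (force) has dimensions [L M T^-2].
B (magnetic field) has dimensions [I^-1 M T^-2].

Left side: [L T^-1]
Right side: [I^2 L T]

The two sides have different dimensions, so the equation is NOT dimensionally consistent.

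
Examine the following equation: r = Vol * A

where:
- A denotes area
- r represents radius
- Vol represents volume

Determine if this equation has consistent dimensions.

No

A (area) has dimensions [L^2].
r (radius) has dimensions [L].
Vol (volume) has dimensions [L^3].

Left side: [L]
Right side: [L^5]

The two sides have different dimensions, so the equation is NOT dimensionally consistent.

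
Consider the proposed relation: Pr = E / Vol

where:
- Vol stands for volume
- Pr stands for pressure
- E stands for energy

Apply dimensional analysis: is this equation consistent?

Yes

Vol (volume) has dimensions [L^3].
Pr (pressure) has dimensions [L^-1 M T^-2].
E (energy) has dimensions [L^2 M T^-2].

Left side: [L^-1 M T^-2]
Right side: [L^-1 M T^-2]

Both sides have the same dimensions, so the equation is dimensionally consistent.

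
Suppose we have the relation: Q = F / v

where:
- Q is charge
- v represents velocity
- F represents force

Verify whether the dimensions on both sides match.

No

Q (charge) has dimensions [I T].
v (velocity) has dimensions [L T^-1].
F (force) has dimensions [L M T^-2].

Left side: [I T]
Right side: [M T^-1]

The two sides have different dimensions, so the equation is NOT dimensionally consistent.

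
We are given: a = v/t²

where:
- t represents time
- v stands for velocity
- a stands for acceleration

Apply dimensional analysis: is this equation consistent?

No

t (time) has dimensions [T].
v (velocity) has dimensions [L T^-1].
a (acceleration) has dimensions [L T^-2].

Left side: [L T^-2]
Right side: [L T^-3]

The two sides have different dimensions, so the equation is NOT dimensionally consistent.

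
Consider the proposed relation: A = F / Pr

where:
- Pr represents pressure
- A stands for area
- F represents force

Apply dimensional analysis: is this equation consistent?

Yes

Pr (pressure) has dimensions [L^-1 M T^-2].
A (area) has dimensions [L^2].
F (force) has dimensions [L M T^-2].

Left side: [L^2]
Right side: [L^2]

Both sides have the same dimensions, so the equation is dimensionally consistent.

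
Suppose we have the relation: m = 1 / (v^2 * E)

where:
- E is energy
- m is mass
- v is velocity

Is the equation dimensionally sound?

No

E (energy) has dimensions [L^2 M T^-2].
m (mass) has dimensions [M].
v (velocity) has dimensions [L T^-1].

Left side: [M]
Right side: [L^-4 M^-1 T^4]

The two sides have different dimensions, so the equation is NOT dimensionally consistent.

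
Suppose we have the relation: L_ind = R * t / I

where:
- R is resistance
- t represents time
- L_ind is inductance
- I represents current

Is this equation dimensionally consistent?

No

R (resistance) has dimensions [I^-2 L^2 M T^-3].
t (time) has dimensions [T].
L_ind (inductance) has dimensions [I^-2 L^2 M T^-2].
I (current) has dimensions [I].

Left side: [I^-2 L^2 M T^-2]
Right side: [I^-3 L^2 M T^-2]

The two sides have different dimensions, so the equation is NOT dimensionally consistent.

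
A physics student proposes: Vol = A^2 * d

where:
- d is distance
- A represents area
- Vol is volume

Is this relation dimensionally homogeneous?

No

d (distance) has dimensions [L].
A (area) has dimensions [L^2].
Vol (volume) has dimensions [L^3].

Left side: [L^3]
Right side: [L^5]

The two sides have different dimensions, so the equation is NOT dimensionally consistent.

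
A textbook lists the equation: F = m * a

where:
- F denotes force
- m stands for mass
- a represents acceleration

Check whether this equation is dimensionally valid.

Yes

F (force) has dimensions [L M T^-2].
m (mass) has dimensions [M].
a (acceleration) has dimensions [L T^-2].

Left side: [L M T^-2]
Right side: [L M T^-2]

Both sides have the same dimensions, so the equation is dimensionally consistent.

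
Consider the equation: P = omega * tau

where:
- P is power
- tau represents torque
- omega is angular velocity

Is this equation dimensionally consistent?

Yes

P (power) has dimensions [L^2 M T^-3].
tau (torque) has dimensions [L^2 M T^-2].
omega (angular velocity) has dimensions [T^-1].

Left side: [L^2 M T^-3]
Right side: [L^2 M T^-3]

Both sides have the same dimensions, so the equation is dimensionally consistent.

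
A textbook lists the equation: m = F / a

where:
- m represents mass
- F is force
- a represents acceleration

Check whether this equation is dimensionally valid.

Yes

m (mass) has dimensions [M].
F (force) has dimensions [L M T^-2].
a (acceleration) has dimensions [L T^-2].

Left side: [M]
Right side: [M]

Both sides have the same dimensions, so the equation is dimensionally consistent.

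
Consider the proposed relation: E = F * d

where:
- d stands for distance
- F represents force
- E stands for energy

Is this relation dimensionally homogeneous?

Yes

d (distance) has dimensions [L].
F (force) has dimensions [L M T^-2].
E (energy) has dimensions [L^2 M T^-2].

Left side: [L^2 M T^-2]
Right side: [L^2 M T^-2]

Both sides have the same dimensions, so the equation is dimensionally consistent.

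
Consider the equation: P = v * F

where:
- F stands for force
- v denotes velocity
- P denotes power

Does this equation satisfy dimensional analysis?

Yes

F (force) has dimensions [L M T^-2].
v (velocity) has dimensions [L T^-1].
P (power) has dimensions [L^2 M T^-3].

Left side: [L^2 M T^-3]
Right side: [L^2 M T^-3]

Both sides have the same dimensions, so the equation is dimensionally consistent.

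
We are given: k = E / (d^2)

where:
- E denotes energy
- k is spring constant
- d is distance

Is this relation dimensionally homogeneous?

Yes

E (energy) has dimensions [L^2 M T^-2].
k (spring constant) has dimensions [M T^-2].
d (distance) has dimensions [L].

Left side: [M T^-2]
Right side: [M T^-2]

Both sides have the same dimensions, so the equation is dimensionally consistent.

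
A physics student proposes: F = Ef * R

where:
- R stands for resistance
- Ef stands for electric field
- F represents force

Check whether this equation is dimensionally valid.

No

R (resistance) has dimensions [I^-2 L^2 M T^-3].
Ef (electric field) has dimensions [I^-1 L M T^-3].
F (force) has dimensions [L M T^-2].

Left side: [L M T^-2]
Right side: [I^-3 L^3 M^2 T^-6]

The two sides have different dimensions, so the equation is NOT dimensionally consistent.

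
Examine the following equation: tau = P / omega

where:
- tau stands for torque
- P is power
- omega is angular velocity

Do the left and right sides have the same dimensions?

Yes

tau (torque) has dimensions [L^2 M T^-2].
P (power) has dimensions [L^2 M T^-3].
omega (angular velocity) has dimensions [T^-1].

Left side: [L^2 M T^-2]
Right side: [L^2 M T^-2]

Both sides have the same dimensions, so the equation is dimensionally consistent.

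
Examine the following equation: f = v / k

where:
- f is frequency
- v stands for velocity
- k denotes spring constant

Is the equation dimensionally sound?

No

f (frequency) has dimensions [T^-1].
v (velocity) has dimensions [L T^-1].
k (spring constant) has dimensions [M T^-2].

Left side: [T^-1]
Right side: [L M^-1 T]

The two sides have different dimensions, so the equation is NOT dimensionally consistent.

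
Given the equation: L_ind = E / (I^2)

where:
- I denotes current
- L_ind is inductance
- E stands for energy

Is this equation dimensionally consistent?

Yes

I (current) has dimensions [I].
L_ind (inductance) has dimensions [I^-2 L^2 M T^-2].
E (energy) has dimensions [L^2 M T^-2].

Left side: [I^-2 L^2 M T^-2]
Right side: [I^-2 L^2 M T^-2]

Both sides have the same dimensions, so the equation is dimensionally consistent.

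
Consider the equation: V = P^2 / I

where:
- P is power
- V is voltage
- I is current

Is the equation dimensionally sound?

No

P (power) has dimensions [L^2 M T^-3].
V (voltage) has dimensions [I^-1 L^2 M T^-3].
I (current) has dimensions [I].

Left side: [I^-1 L^2 M T^-3]
Right side: [I^-1 L^4 M^2 T^-6]

The two sides have different dimensions, so the equation is NOT dimensionally consistent.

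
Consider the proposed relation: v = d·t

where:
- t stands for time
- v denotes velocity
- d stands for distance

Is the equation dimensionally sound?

No

t (time) has dimensions [T].
v (velocity) has dimensions [L T^-1].
d (distance) has dimensions [L].

Left side: [L T^-1]
Right side: [L T]

The two sides have different dimensions, so the equation is NOT dimensionally consistent.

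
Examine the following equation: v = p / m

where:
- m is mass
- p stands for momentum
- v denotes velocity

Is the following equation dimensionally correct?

Yes

m (mass) has dimensions [M].
p (momentum) has dimensions [L M T^-1].
v (velocity) has dimensions [L T^-1].

Left side: [L T^-1]
Right side: [L T^-1]

Both sides have the same dimensions, so the equation is dimensionally consistent.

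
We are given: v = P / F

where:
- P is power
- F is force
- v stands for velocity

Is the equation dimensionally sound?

Yes

P (power) has dimensions [L^2 M T^-3].
F (force) has dimensions [L M T^-2].
v (velocity) has dimensions [L T^-1].

Left side: [L T^-1]
Right side: [L T^-1]

Both sides have the same dimensions, so the equation is dimensionally consistent.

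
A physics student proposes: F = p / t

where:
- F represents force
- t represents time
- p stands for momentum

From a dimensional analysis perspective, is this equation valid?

Yes

F (force) has dimensions [L M T^-2].
t (time) has dimensions [T].
p (momentum) has dimensions [L M T^-1].

Left side: [L M T^-2]
Right side: [L M T^-2]

Both sides have the same dimensions, so the equation is dimensionally consistent.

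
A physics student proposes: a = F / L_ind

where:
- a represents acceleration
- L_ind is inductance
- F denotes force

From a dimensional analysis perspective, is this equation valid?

No

a (acceleration) has dimensions [L T^-2].
L_ind (inductance) has dimensions [I^-2 L^2 M T^-2].
F (force) has dimensions [L M T^-2].

Left side: [L T^-2]
Right side: [I^2 L^-1]

The two sides have different dimensions, so the equation is NOT dimensionally consistent.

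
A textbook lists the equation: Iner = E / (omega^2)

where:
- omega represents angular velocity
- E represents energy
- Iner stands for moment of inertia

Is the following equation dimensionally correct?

Yes

omega (angular velocity) has dimensions [T^-1].
E (energy) has dimensions [L^2 M T^-2].
Iner (moment of inertia) has dimensions [L^2 M].

Left side: [L^2 M]
Right side: [L^2 M]

Both sides have the same dimensions, so the equation is dimensionally consistent.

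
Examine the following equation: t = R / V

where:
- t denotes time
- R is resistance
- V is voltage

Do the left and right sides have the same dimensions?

No

t (time) has dimensions [T].
R (resistance) has dimensions [I^-2 L^2 M T^-3].
V (voltage) has dimensions [I^-1 L^2 M T^-3].

Left side: [T]
Right side: [I^-1]

The two sides have different dimensions, so the equation is NOT dimensionally consistent.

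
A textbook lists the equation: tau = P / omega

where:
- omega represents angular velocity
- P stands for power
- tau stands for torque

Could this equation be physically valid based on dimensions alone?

Yes

omega (angular velocity) has dimensions [T^-1].
P (power) has dimensions [L^2 M T^-3].
tau (torque) has dimensions [L^2 M T^-2].

Left side: [L^2 M T^-2]
Right side: [L^2 M T^-2]

Both sides have the same dimensions, so the equation is dimensionally consistent.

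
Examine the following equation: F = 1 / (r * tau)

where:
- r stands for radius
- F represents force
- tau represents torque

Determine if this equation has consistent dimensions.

No

r (radius) has dimensions [L].
F (force) has dimensions [L M T^-2].
tau (torque) has dimensions [L^2 M T^-2].

Left side: [L M T^-2]
Right side: [L^-3 M^-1 T^2]

The two sides have different dimensions, so the equation is NOT dimensionally consistent.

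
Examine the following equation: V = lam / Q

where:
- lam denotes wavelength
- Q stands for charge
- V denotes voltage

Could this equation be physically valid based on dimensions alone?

No

lam (wavelength) has dimensions [L].
Q (charge) has dimensions [I T].
V (voltage) has dimensions [I^-1 L^2 M T^-3].

Left side: [I^-1 L^2 M T^-3]
Right side: [I^-1 L T^-1]

The two sides have different dimensions, so the equation is NOT dimensionally consistent.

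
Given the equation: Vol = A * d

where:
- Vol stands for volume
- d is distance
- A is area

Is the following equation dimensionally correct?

Yes

Vol (volume) has dimensions [L^3].
d (distance) has dimensions [L].
A (area) has dimensions [L^2].

Left side: [L^3]
Right side: [L^3]

Both sides have the same dimensions, so the equation is dimensionally consistent.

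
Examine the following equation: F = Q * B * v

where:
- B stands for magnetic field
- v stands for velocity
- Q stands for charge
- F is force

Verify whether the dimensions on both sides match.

Yes

B (magnetic field) has dimensions [I^-1 M T^-2].
v (velocity) has dimensions [L T^-1].
Q (charge) has dimensions [I T].
F (force) has dimensions [L M T^-2].

Left side: [L M T^-2]
Right side: [L M T^-2]

Both sides have the same dimensions, so the equation is dimensionally consistent.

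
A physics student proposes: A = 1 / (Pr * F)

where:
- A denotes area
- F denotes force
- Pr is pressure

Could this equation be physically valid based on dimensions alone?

No

A (area) has dimensions [L^2].
F (force) has dimensions [L M T^-2].
Pr (pressure) has dimensions [L^-1 M T^-2].

Left side: [L^2]
Right side: [M^-2 T^4]

The two sides have different dimensions, so the equation is NOT dimensionally consistent.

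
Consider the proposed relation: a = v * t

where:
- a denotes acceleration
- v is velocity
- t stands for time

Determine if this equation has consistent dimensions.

No

a (acceleration) has dimensions [L T^-2].
v (velocity) has dimensions [L T^-1].
t (time) has dimensions [T].

Left side: [L T^-2]
Right side: [L]

The two sides have different dimensions, so the equation is NOT dimensionally consistent.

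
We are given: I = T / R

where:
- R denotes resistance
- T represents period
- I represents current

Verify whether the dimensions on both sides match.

No

R (resistance) has dimensions [I^-2 L^2 M T^-3].
T (period) has dimensions [T].
I (current) has dimensions [I].

Left side: [I]
Right side: [I^2 L^-2 M^-1 T^4]

The two sides have different dimensions, so the equation is NOT dimensionally consistent.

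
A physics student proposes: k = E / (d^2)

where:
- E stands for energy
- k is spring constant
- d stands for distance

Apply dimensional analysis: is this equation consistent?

Yes

E (energy) has dimensions [L^2 M T^-2].
k (spring constant) has dimensions [M T^-2].
d (distance) has dimensions [L].

Left side: [M T^-2]
Right side: [M T^-2]

Both sides have the same dimensions, so the equation is dimensionally consistent.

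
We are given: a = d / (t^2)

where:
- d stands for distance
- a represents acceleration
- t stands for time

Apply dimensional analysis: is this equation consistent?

Yes

d (distance) has dimensions [L].
a (acceleration) has dimensions [L T^-2].
t (time) has dimensions [T].

Left side: [L T^-2]
Right side: [L T^-2]

Both sides have the same dimensions, so the equation is dimensionally consistent.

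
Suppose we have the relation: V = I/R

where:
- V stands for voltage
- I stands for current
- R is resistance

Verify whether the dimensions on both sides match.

No

V (voltage) has dimensions [I^-1 L^2 M T^-3].
I (current) has dimensions [I].
R (resistance) has dimensions [I^-2 L^2 M T^-3].

Left side: [I^-1 L^2 M T^-3]
Right side: [I^3 L^-2 M^-1 T^3]

The two sides have different dimensions, so the equation is NOT dimensionally consistent.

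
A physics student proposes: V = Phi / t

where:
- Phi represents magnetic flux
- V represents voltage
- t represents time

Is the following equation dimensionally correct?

Yes

Phi (magnetic flux) has dimensions [I^-1 L^2 M T^-2].
V (voltage) has dimensions [I^-1 L^2 M T^-3].
t (time) has dimensions [T].

Left side: [I^-1 L^2 M T^-3]
Right side: [I^-1 L^2 M T^-3]

Both sides have the same dimensions, so the equation is dimensionally consistent.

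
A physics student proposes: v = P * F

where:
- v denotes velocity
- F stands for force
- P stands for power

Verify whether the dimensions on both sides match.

No

v (velocity) has dimensions [L T^-1].
F (force) has dimensions [L M T^-2].
P (power) has dimensions [L^2 M T^-3].

Left side: [L T^-1]
Right side: [L^3 M^2 T^-5]

The two sides have different dimensions, so the equation is NOT dimensionally consistent.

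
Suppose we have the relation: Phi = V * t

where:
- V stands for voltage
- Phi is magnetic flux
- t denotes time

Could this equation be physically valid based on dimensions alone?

Yes

V (voltage) has dimensions [I^-1 L^2 M T^-3].
Phi (magnetic flux) has dimensions [I^-1 L^2 M T^-2].
t (time) has dimensions [T].

Left side: [I^-1 L^2 M T^-2]
Right side: [I^-1 L^2 M T^-2]

Both sides have the same dimensions, so the equation is dimensionally consistent.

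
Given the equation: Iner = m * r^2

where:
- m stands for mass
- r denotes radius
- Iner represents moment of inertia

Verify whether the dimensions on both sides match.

Yes

m (mass) has dimensions [M].
r (radius) has dimensions [L].
Iner (moment of inertia) has dimensions [L^2 M].

Left side: [L^2 M]
Right side: [L^2 M]

Both sides have the same dimensions, so the equation is dimensionally consistent.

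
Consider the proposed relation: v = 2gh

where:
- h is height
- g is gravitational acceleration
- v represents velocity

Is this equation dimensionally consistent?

No

h (height) has dimensions [L].
g (gravitational acceleration) has dimensions [L T^-2].
v (velocity) has dimensions [L T^-1].

Left side: [L T^-1]
Right side: [L^2 T^-2]

The two sides have different dimensions, so the equation is NOT dimensionally consistent.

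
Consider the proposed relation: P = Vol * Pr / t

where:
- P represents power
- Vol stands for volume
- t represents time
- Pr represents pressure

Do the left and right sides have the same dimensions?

Yes

P (power) has dimensions [L^2 M T^-3].
Vol (volume) has dimensions [L^3].
t (time) has dimensions [T].
Pr (pressure) has dimensions [L^-1 M T^-2].

Left side: [L^2 M T^-3]
Right side: [L^2 M T^-3]

Both sides have the same dimensions, so the equation is dimensionally consistent.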